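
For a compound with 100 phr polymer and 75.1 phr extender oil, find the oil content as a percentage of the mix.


Oil % = oil / (100 + oil) * 100
= 75.1 / (100 + 75.1) * 100
= 75.1 / 175.1 * 100
= 42.89%

42.89%


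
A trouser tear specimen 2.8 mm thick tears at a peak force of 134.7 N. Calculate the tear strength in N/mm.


Tear strength = force / thickness
= 134.7 / 2.8
= 48.11 N/mm

48.11 N/mm


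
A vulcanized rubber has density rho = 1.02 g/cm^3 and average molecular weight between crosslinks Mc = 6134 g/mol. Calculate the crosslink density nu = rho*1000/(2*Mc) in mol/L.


nu = rho * 1000 / (2 * Mc)
nu = 1.02 * 1000 / (2 * 6134)
nu = 1020.0 / 12268
nu = 0.0831 mol/L

0.0831 mol/L


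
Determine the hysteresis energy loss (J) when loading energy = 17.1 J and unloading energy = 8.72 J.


Hysteresis loss = loading - unloading
= 17.1 - 8.72
= 8.38 J

8.38 J


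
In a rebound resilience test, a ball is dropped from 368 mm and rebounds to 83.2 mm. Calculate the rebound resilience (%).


Resilience = h_rebound / h_drop * 100
= 83.2 / 368 * 100
= 22.6%

22.6%


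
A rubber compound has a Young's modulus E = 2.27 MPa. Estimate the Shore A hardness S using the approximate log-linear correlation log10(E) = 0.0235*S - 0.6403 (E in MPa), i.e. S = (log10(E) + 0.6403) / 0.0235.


log10(E) = 0.0235*S - 0.6403  =>  S = (log10(E) + 0.6403) / 0.0235
log10(2.27) = 0.356026
S = (0.356026 + 0.6403) / 0.0235 = 0.996326 / 0.0235
S = 42.4

Shore A = 42.4


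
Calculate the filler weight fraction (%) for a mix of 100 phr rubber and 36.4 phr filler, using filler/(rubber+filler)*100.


Filler % = filler / (rubber + filler) * 100
= 36.4 / (100 + 36.4) * 100
= 36.4 / 136.4 * 100
= 26.69%

26.69%


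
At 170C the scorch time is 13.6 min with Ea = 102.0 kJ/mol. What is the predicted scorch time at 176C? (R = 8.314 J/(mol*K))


Convert temperatures: T1 = 170 + 273.15 = 443.15 K, T2 = 176 + 273.15 = 449.15 K
ts2_new = 13.6 * exp(102000 / 8.314 * (1/449.15 - 1/443.15))
1/T2 - 1/T1 = -3.0145e-05
ts2_new = 9.4 min

9.4 min


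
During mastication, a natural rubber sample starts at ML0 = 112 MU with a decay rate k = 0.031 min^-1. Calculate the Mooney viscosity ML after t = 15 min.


ML = ML0 * exp(-k * t)
ML = 112 * exp(-0.031 * 15)
ML = 112 * 0.6281
ML = 70.35 MU

70.35 MU


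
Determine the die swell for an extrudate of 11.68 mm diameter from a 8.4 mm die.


Die swell ratio = D_extrudate / D_die
= 11.68 / 8.4
= 1.39

Die swell = 1.39


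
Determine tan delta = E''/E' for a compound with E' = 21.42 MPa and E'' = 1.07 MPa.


tan delta = E'' / E'
= 1.07 / 21.42
= 0.05

tan delta = 0.05


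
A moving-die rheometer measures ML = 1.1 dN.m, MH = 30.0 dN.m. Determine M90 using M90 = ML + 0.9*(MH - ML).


M90 = ML + 0.9 * (MH - ML)
M90 = 1.1 + 0.9 * (30.0 - 1.1)
M90 = 1.1 + 0.9 * 28.9
M90 = 27.11 dN.m

27.11 dN.m


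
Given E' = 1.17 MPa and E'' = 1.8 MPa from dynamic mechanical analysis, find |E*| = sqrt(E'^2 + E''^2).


|E*| = sqrt(E'^2 + E''^2)
= sqrt(1.17^2 + 1.8^2)
= sqrt(1.3689 + 3.2400)
= 2.147 MPa

2.147 MPa


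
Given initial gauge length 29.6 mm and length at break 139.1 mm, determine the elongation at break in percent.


Elongation = (Lf - L0) / L0 * 100
= (139.1 - 29.6) / 29.6 * 100
= 109.5 / 29.6 * 100
= 369.9%

369.9%


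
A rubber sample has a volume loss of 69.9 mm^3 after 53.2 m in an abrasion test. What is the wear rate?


Rate = volume_loss / distance
= 69.9 / 53.2
= 1.314 mm^3/m

1.314 mm^3/m


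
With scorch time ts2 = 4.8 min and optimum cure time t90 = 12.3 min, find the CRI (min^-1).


CRI = 100 / (t90 - ts2)
= 100 / (12.3 - 4.8)
= 100 / 7.5
= 13.33 min^-1

13.33 min^-1


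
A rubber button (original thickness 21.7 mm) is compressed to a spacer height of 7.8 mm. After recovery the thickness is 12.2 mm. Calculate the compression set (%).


CS = (t0 - recovered) / (t0 - ts) * 100
= (21.7 - 12.2) / (21.7 - 7.8) * 100
= 9.5 / 13.9 * 100
= 68.3%

68.3%


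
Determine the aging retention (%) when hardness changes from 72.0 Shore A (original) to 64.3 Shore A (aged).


Retention = aged / original * 100
= 64.3 / 72.0 * 100
= 89.3%

89.3%


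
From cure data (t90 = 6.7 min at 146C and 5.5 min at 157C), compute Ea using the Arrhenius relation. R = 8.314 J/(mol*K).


T1 = 419.15 K, T2 = 430.15 K
1/T1 - 1/T2 = 6.1010e-05
ln(t1/t2) = ln(6.7/5.5) = 0.1974
Ea = 8.314 * 0.1974 / 6.1010e-05 = 26894.5712 J/mol
Ea = 26.89 kJ/mol

26.89 kJ/mol


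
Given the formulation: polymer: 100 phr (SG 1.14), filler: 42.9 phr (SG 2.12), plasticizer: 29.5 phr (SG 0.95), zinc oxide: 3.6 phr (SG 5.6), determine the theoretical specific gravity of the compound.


Sum of weights = 176.0
Volume contributions:
  polymer: 100/1.14 = 87.7193
  filler: 42.9/2.12 = 20.2358
  plasticizer: 29.5/0.95 = 31.0526
  zinc oxide: 3.6/5.6 = 0.6429
Sum of volumes = 139.6506
SG = 176.0 / 139.6506 = 1.26

SG = 1.26


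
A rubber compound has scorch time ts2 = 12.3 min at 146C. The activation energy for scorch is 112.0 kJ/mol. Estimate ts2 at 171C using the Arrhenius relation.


Convert temperatures: T1 = 146 + 273.15 = 419.15 K, T2 = 171 + 273.15 = 444.15 K
ts2_new = 12.3 * exp(112000 / 8.314 * (1/444.15 - 1/419.15))
1/T2 - 1/T1 = -1.3429e-04
ts2_new = 2.01 min

2.01 min


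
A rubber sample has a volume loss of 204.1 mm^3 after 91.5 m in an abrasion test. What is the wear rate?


Rate = volume_loss / distance
= 204.1 / 91.5
= 2.231 mm^3/m

2.231 mm^3/m


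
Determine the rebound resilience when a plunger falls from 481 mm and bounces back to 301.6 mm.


Resilience = h_rebound / h_drop * 100
= 301.6 / 481 * 100
= 62.7%

62.7%


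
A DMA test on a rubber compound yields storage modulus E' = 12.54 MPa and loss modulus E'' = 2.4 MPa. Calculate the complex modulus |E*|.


|E*| = sqrt(E'^2 + E''^2)
= sqrt(12.54^2 + 2.4^2)
= sqrt(157.2516 + 5.7600)
= 12.768 MPa

12.768 MPa


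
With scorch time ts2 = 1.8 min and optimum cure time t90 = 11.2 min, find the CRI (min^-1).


CRI = 100 / (t90 - ts2)
= 100 / (11.2 - 1.8)
= 100 / 9.4
= 10.64 min^-1

10.64 min^-1


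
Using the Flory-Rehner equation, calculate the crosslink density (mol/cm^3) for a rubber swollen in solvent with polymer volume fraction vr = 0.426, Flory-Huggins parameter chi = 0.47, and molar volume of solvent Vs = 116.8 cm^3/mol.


ln(1 - vr) = ln(1 - 0.426) = -0.5551
Numerator = -((-0.5551) + 0.426 + 0.47 * 0.426^2) = 0.0438
Denominator = 116.8 * (0.426^(1/3) - 0.426/2) = 63.0062
nu = 0.0438 / 63.0062 = 6.9568e-04 mol/cm^3

6.9568e-04 mol/cm^3


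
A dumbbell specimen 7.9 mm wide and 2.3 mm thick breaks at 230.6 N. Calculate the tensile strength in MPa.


Area = width * thickness = 7.9 * 2.3 = 18.17 mm^2
TS = force / area = 230.6 / 18.17 = 12.69 MPa

12.69 MPa


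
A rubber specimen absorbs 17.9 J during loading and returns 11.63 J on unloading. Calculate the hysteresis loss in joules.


Hysteresis loss = loading - unloading
= 17.9 - 11.63
= 6.27 J

6.27 J


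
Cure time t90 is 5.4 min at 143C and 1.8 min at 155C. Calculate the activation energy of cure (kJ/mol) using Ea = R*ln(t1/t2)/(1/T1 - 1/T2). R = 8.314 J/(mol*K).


T1 = 416.15 K, T2 = 428.15 K
1/T1 - 1/T2 = 6.7350e-05
ln(t1/t2) = ln(5.4/1.8) = 1.0986
Ea = 8.314 * 1.0986 / 6.7350e-05 = 135618.5429 J/mol
Ea = 135.62 kJ/mol

135.62 kJ/mol


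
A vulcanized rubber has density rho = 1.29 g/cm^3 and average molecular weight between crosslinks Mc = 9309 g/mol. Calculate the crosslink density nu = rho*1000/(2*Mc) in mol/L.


nu = rho * 1000 / (2 * Mc)
nu = 1.29 * 1000 / (2 * 9309)
nu = 1290.0 / 18618
nu = 0.0693 mol/L

0.0693 mol/L


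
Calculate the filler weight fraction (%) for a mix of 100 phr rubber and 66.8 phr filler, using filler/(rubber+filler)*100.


Filler % = filler / (rubber + filler) * 100
= 66.8 / (100 + 66.8) * 100
= 66.8 / 166.8 * 100
= 40.05%

40.05%


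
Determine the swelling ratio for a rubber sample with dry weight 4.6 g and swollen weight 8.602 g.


Q = W_swollen / W_dry
Q = 8.602 / 4.6
Q = 1.87

Q = 1.87


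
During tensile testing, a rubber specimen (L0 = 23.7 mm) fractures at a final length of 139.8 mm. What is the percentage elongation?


Elongation = (Lf - L0) / L0 * 100
= (139.8 - 23.7) / 23.7 * 100
= 116.1 / 23.7 * 100
= 489.9%

489.9%


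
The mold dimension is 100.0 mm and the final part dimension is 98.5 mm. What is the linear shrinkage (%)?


Shrinkage = (mold - part) / mold * 100
= (100.0 - 98.5) / 100.0 * 100
= 1.5 / 100.0 * 100
= 1.5%

1.5%


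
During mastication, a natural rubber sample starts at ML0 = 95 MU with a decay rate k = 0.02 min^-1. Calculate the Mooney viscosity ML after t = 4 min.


ML = ML0 * exp(-k * t)
ML = 95 * exp(-0.02 * 4)
ML = 95 * 0.9231
ML = 87.7 MU

87.7 MU


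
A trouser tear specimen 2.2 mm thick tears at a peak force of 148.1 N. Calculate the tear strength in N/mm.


Tear strength = force / thickness
= 148.1 / 2.2
= 67.32 N/mm

67.32 N/mm


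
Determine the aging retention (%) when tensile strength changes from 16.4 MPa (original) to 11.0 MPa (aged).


Retention = aged / original * 100
= 11.0 / 16.4 * 100
= 67.1%

67.1%


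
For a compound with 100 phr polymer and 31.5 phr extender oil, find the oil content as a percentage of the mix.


Oil % = oil / (100 + oil) * 100
= 31.5 / (100 + 31.5) * 100
= 31.5 / 131.5 * 100
= 23.95%

23.95%


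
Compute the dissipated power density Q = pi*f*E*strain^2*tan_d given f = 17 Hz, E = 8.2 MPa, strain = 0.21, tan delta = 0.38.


Q = pi * f * E * strain^2 * tan_d
= pi * 17 * 8.2 * 0.21^2 * 0.38
= pi * 17 * 8.2 * 0.0441 * 0.38
= 7.3390

Q = 7.3390


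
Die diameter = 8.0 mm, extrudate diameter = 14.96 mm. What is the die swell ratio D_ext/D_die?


Die swell ratio = D_extrudate / D_die
= 14.96 / 8.0
= 1.87

Die swell = 1.87


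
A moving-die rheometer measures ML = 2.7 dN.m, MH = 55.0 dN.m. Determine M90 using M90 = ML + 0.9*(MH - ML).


M90 = ML + 0.9 * (MH - ML)
M90 = 2.7 + 0.9 * (55.0 - 2.7)
M90 = 2.7 + 0.9 * 52.3
M90 = 49.77 dN.m

49.77 dN.m


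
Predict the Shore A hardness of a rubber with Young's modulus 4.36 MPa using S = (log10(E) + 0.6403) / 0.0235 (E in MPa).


log10(E) = 0.0235*S - 0.6403  =>  S = (log10(E) + 0.6403) / 0.0235
log10(4.36) = 0.639486
S = (0.639486 + 0.6403) / 0.0235 = 1.279786 / 0.0235
S = 54.5

Shore A = 54.5


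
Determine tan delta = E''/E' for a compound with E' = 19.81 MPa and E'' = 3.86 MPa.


tan delta = E'' / E'
= 3.86 / 19.81
= 0.1949

tan delta = 0.1949


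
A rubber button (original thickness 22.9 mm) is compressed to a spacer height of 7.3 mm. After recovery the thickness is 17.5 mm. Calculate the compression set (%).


CS = (t0 - recovered) / (t0 - ts) * 100
= (22.9 - 17.5) / (22.9 - 7.3) * 100
= 5.4 / 15.6 * 100
= 34.6%

34.6%


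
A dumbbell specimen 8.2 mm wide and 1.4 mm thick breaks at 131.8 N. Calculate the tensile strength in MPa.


Area = width * thickness = 8.2 * 1.4 = 11.48 mm^2
TS = force / area = 131.8 / 11.48 = 11.48 MPa

11.48 MPa


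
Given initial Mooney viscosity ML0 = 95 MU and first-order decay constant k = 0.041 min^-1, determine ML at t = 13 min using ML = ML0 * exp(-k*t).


ML = ML0 * exp(-k * t)
ML = 95 * exp(-0.041 * 13)
ML = 95 * 0.5868
ML = 55.75 MU

55.75 MU


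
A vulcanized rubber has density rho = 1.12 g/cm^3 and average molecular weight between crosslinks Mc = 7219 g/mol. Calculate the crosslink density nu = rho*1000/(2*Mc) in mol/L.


nu = rho * 1000 / (2 * Mc)
nu = 1.12 * 1000 / (2 * 7219)
nu = 1120.0 / 14438
nu = 0.0776 mol/L

0.0776 mol/L


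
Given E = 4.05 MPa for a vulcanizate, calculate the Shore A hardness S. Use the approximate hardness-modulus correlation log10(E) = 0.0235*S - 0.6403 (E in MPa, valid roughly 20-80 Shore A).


log10(E) = 0.0235*S - 0.6403  =>  S = (log10(E) + 0.6403) / 0.0235
log10(4.05) = 0.607455
S = (0.607455 + 0.6403) / 0.0235 = 1.247755 / 0.0235
S = 53.1

Shore A = 53.1


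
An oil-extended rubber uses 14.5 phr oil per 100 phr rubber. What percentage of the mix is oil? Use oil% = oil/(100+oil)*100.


Oil % = oil / (100 + oil) * 100
= 14.5 / (100 + 14.5) * 100
= 14.5 / 114.5 * 100
= 12.66%

12.66%


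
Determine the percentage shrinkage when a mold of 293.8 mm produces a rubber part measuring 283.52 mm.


Shrinkage = (mold - part) / mold * 100
= (293.8 - 283.52) / 293.8 * 100
= 10.28 / 293.8 * 100
= 3.5%

3.5%


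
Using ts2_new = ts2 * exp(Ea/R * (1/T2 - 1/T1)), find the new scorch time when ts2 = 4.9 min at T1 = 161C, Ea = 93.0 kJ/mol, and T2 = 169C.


Convert temperatures: T1 = 161 + 273.15 = 434.15 K, T2 = 169 + 273.15 = 442.15 K
ts2_new = 4.9 * exp(93000 / 8.314 * (1/442.15 - 1/434.15))
1/T2 - 1/T1 = -4.1675e-05
ts2_new = 3.07 min

3.07 min


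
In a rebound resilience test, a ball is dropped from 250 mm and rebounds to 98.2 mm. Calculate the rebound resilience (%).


Resilience = h_rebound / h_drop * 100
= 98.2 / 250 * 100
= 39.3%

39.3%


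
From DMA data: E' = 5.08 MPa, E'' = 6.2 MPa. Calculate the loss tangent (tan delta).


tan delta = E'' / E'
= 6.2 / 5.08
= 1.2205

tan delta = 1.2205


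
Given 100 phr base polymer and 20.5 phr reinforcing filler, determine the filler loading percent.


Filler % = filler / (rubber + filler) * 100
= 20.5 / (100 + 20.5) * 100
= 20.5 / 120.5 * 100
= 17.01%

17.01%


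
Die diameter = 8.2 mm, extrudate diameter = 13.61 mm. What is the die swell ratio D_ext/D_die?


Die swell ratio = D_extrudate / D_die
= 13.61 / 8.2
= 1.66

Die swell = 1.66


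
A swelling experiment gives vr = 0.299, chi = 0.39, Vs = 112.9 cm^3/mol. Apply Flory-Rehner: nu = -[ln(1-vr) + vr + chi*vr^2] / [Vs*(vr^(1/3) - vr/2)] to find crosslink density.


ln(1 - vr) = ln(1 - 0.299) = -0.3552
Numerator = -((-0.3552) + 0.299 + 0.39 * 0.299^2) = 0.0214
Denominator = 112.9 * (0.299^(1/3) - 0.299/2) = 58.6164
nu = 0.0214 / 58.6164 = 3.6476e-04 mol/cm^3

3.6476e-04 mol/cm^3


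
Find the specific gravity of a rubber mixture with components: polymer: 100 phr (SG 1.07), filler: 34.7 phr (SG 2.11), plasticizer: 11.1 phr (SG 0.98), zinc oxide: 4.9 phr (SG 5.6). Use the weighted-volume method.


Sum of weights = 150.7
Volume contributions:
  polymer: 100/1.07 = 93.4579
  filler: 34.7/2.11 = 16.4455
  plasticizer: 11.1/0.98 = 11.3265
  zinc oxide: 4.9/5.6 = 0.8750
Sum of volumes = 122.1050
SG = 150.7 / 122.1050 = 1.234

SG = 1.234


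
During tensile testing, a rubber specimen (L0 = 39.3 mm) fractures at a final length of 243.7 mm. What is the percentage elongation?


Elongation = (Lf - L0) / L0 * 100
= (243.7 - 39.3) / 39.3 * 100
= 204.4 / 39.3 * 100
= 520.1%

520.1%


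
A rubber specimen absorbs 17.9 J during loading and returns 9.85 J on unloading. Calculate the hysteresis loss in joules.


Hysteresis loss = loading - unloading
= 17.9 - 9.85
= 8.05 J

8.05 J


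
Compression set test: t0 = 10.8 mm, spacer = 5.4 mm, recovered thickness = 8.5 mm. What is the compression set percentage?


CS = (t0 - recovered) / (t0 - ts) * 100
= (10.8 - 8.5) / (10.8 - 5.4) * 100
= 2.3 / 5.4 * 100
= 42.6%

42.6%


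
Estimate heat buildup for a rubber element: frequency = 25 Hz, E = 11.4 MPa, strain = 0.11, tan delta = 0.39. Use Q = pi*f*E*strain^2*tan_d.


Q = pi * f * E * strain^2 * tan_d
= pi * 25 * 11.4 * 0.11^2 * 0.39
= pi * 25 * 11.4 * 0.0121 * 0.39
= 4.2252

Q = 4.2252


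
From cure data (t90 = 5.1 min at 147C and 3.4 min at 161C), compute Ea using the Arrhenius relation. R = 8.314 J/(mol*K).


T1 = 420.15 K, T2 = 434.15 K
1/T1 - 1/T2 = 7.6751e-05
ln(t1/t2) = ln(5.1/3.4) = 0.4055
Ea = 8.314 * 0.4055 / 7.6751e-05 = 43921.7510 J/mol
Ea = 43.92 kJ/mol

43.92 kJ/mol


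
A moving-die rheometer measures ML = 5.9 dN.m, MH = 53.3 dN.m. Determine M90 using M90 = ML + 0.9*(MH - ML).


M90 = ML + 0.9 * (MH - ML)
M90 = 5.9 + 0.9 * (53.3 - 5.9)
M90 = 5.9 + 0.9 * 47.4
M90 = 48.56 dN.m

48.56 dN.m


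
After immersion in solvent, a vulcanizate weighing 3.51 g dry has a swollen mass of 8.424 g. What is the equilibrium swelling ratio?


Q = W_swollen / W_dry
Q = 8.424 / 3.51
Q = 2.4

Q = 2.4


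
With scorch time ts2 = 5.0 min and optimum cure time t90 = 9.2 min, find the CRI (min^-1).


CRI = 100 / (t90 - ts2)
= 100 / (9.2 - 5.0)
= 100 / 4.2
= 23.81 min^-1

23.81 min^-1


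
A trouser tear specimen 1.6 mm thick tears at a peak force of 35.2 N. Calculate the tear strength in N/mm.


Tear strength = force / thickness
= 35.2 / 1.6
= 22.0 N/mm

22.0 N/mm


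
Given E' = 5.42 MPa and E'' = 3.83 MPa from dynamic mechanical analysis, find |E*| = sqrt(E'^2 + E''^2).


|E*| = sqrt(E'^2 + E''^2)
= sqrt(5.42^2 + 3.83^2)
= sqrt(29.3764 + 14.6689)
= 6.637 MPa

6.637 MPa


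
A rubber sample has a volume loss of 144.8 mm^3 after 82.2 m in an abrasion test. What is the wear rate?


Rate = volume_loss / distance
= 144.8 / 82.2
= 1.762 mm^3/m

1.762 mm^3/m


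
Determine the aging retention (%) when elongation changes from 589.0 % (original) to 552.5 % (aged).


Retention = aged / original * 100
= 552.5 / 589.0 * 100
= 93.8%

93.8%


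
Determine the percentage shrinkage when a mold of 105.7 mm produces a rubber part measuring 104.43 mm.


Shrinkage = (mold - part) / mold * 100
= (105.7 - 104.43) / 105.7 * 100
= 1.27 / 105.7 * 100
= 1.2%

1.2%


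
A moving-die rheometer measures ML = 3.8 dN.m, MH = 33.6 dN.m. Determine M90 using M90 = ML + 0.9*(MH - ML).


M90 = ML + 0.9 * (MH - ML)
M90 = 3.8 + 0.9 * (33.6 - 3.8)
M90 = 3.8 + 0.9 * 29.8
M90 = 30.62 dN.m

30.62 dN.m


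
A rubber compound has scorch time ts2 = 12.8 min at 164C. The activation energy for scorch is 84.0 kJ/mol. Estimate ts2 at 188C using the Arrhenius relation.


Convert temperatures: T1 = 164 + 273.15 = 437.15 K, T2 = 188 + 273.15 = 461.15 K
ts2_new = 12.8 * exp(84000 / 8.314 * (1/461.15 - 1/437.15))
1/T2 - 1/T1 = -1.1905e-04
ts2_new = 3.84 min

3.84 min


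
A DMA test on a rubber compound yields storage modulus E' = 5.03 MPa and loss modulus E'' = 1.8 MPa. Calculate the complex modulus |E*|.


|E*| = sqrt(E'^2 + E''^2)
= sqrt(5.03^2 + 1.8^2)
= sqrt(25.3009 + 3.2400)
= 5.342 MPa

5.342 MPa


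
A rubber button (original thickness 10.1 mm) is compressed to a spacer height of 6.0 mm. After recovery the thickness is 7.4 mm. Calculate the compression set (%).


CS = (t0 - recovered) / (t0 - ts) * 100
= (10.1 - 7.4) / (10.1 - 6.0) * 100
= 2.7 / 4.1 * 100
= 65.9%

65.9%


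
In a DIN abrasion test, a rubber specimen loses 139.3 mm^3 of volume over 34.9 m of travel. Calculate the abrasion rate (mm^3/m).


Rate = volume_loss / distance
= 139.3 / 34.9
= 3.991 mm^3/m

3.991 mm^3/m


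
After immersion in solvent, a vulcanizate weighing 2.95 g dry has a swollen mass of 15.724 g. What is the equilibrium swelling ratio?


Q = W_swollen / W_dry
Q = 15.724 / 2.95
Q = 5.33

Q = 5.33


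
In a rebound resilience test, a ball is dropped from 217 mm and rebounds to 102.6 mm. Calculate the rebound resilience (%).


Resilience = h_rebound / h_drop * 100
= 102.6 / 217 * 100
= 47.3%

47.3%


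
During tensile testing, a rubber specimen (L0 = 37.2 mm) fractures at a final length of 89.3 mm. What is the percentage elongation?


Elongation = (Lf - L0) / L0 * 100
= (89.3 - 37.2) / 37.2 * 100
= 52.1 / 37.2 * 100
= 140.1%

140.1%


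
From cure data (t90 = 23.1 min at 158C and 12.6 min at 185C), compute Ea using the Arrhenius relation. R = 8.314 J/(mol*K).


T1 = 431.15 K, T2 = 458.15 K
1/T1 - 1/T2 = 1.3669e-04
ln(t1/t2) = ln(23.1/12.6) = 0.6061
Ea = 8.314 * 0.6061 / 1.3669e-04 = 36868.2289 J/mol
Ea = 36.87 kJ/mol

36.87 kJ/mol


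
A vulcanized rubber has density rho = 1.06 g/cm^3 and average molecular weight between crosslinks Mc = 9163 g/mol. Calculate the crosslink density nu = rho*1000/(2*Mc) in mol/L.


nu = rho * 1000 / (2 * Mc)
nu = 1.06 * 1000 / (2 * 9163)
nu = 1060.0 / 18326
nu = 0.0578 mol/L

0.0578 mol/L


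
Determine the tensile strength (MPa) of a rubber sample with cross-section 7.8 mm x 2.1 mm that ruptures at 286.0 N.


Area = width * thickness = 7.8 * 2.1 = 16.38 mm^2
TS = force / area = 286.0 / 16.38 = 17.46 MPa

17.46 MPa


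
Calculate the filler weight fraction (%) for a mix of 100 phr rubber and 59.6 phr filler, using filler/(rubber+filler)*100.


Filler % = filler / (rubber + filler) * 100
= 59.6 / (100 + 59.6) * 100
= 59.6 / 159.6 * 100
= 37.34%

37.34%


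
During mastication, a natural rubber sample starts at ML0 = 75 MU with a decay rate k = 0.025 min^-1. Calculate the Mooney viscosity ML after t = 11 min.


ML = ML0 * exp(-k * t)
ML = 75 * exp(-0.025 * 11)
ML = 75 * 0.7596
ML = 56.97 MU

56.97 MU


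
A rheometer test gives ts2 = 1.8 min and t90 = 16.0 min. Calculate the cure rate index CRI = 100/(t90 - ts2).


CRI = 100 / (t90 - ts2)
= 100 / (16.0 - 1.8)
= 100 / 14.2
= 7.04 min^-1

7.04 min^-1


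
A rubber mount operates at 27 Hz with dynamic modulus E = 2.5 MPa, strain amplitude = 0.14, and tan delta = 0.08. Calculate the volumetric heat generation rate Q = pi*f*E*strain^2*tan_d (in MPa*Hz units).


Q = pi * f * E * strain^2 * tan_d
= pi * 27 * 2.5 * 0.14^2 * 0.08
= pi * 27 * 2.5 * 0.0196 * 0.08
= 0.3325

Q = 0.3325


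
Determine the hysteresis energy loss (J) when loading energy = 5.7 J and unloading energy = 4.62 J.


Hysteresis loss = loading - unloading
= 5.7 - 4.62
= 1.08 J

1.08 J


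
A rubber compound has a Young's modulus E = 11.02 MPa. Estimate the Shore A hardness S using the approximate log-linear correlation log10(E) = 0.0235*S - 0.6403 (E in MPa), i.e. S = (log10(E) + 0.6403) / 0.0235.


log10(E) = 0.0235*S - 0.6403  =>  S = (log10(E) + 0.6403) / 0.0235
log10(11.02) = 1.042182
S = (1.042182 + 0.6403) / 0.0235 = 1.682482 / 0.0235
S = 71.6

Shore A = 71.6


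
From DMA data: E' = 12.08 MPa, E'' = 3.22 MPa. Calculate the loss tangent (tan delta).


tan delta = E'' / E'
= 3.22 / 12.08
= 0.2666

tan delta = 0.2666


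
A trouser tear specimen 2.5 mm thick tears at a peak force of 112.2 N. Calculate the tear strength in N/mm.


Tear strength = force / thickness
= 112.2 / 2.5
= 44.88 N/mm

44.88 N/mm


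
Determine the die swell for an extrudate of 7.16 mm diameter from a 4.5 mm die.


Die swell ratio = D_extrudate / D_die
= 7.16 / 4.5
= 1.591

Die swell = 1.591


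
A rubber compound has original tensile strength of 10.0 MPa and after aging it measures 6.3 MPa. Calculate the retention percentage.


Retention = aged / original * 100
= 6.3 / 10.0 * 100
= 63.0%

63.0%


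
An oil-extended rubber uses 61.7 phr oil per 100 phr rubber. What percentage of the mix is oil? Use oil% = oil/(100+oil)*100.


Oil % = oil / (100 + oil) * 100
= 61.7 / (100 + 61.7) * 100
= 61.7 / 161.7 * 100
= 38.16%

38.16%


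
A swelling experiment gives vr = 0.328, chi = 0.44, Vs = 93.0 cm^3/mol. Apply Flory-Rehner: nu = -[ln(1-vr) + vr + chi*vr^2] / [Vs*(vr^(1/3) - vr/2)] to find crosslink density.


ln(1 - vr) = ln(1 - 0.328) = -0.3975
Numerator = -((-0.3975) + 0.328 + 0.44 * 0.328^2) = 0.0222
Denominator = 93.0 * (0.328^(1/3) - 0.328/2) = 48.8848
nu = 0.0222 / 48.8848 = 4.5331e-04 mol/cm^3

4.5331e-04 mol/cm^3


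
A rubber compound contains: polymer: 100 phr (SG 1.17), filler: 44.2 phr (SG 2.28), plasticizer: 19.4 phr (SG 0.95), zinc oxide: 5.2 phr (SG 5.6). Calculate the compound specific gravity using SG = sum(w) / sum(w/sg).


Sum of weights = 168.8
Volume contributions:
  polymer: 100/1.17 = 85.4701
  filler: 44.2/2.28 = 19.3860
  plasticizer: 19.4/0.95 = 20.4211
  zinc oxide: 5.2/5.6 = 0.9286
Sum of volumes = 126.2057
SG = 168.8 / 126.2057 = 1.337

SG = 1.337


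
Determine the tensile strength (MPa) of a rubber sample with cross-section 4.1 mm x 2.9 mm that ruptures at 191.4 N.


Area = width * thickness = 4.1 * 2.9 = 11.89 mm^2
TS = force / area = 191.4 / 11.89 = 16.1 MPa

16.1 MPa


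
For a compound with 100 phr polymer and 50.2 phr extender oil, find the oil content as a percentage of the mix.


Oil % = oil / (100 + oil) * 100
= 50.2 / (100 + 50.2) * 100
= 50.2 / 150.2 * 100
= 33.42%

33.42%


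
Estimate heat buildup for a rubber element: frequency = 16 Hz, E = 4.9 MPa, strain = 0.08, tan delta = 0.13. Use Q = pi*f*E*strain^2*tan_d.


Q = pi * f * E * strain^2 * tan_d
= pi * 16 * 4.9 * 0.08^2 * 0.13
= pi * 16 * 4.9 * 0.0064 * 0.13
= 0.2049

Q = 0.2049


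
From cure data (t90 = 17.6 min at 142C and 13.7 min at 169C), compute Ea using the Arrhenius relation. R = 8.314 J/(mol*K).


T1 = 415.15 K, T2 = 442.15 K
1/T1 - 1/T2 = 1.4709e-04
ln(t1/t2) = ln(17.6/13.7) = 0.2505
Ea = 8.314 * 0.2505 / 1.4709e-04 = 14159.0456 J/mol
Ea = 14.16 kJ/mol

14.16 kJ/mol


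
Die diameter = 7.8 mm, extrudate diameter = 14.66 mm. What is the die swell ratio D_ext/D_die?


Die swell ratio = D_extrudate / D_die
= 14.66 / 7.8
= 1.879

Die swell = 1.879


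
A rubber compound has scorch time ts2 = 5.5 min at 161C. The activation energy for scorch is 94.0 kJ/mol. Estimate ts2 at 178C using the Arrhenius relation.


Convert temperatures: T1 = 161 + 273.15 = 434.15 K, T2 = 178 + 273.15 = 451.15 K
ts2_new = 5.5 * exp(94000 / 8.314 * (1/451.15 - 1/434.15))
1/T2 - 1/T1 = -8.6794e-05
ts2_new = 2.06 min

2.06 min


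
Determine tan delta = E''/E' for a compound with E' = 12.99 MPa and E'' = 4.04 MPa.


tan delta = E'' / E'
= 4.04 / 12.99
= 0.311

tan delta = 0.311


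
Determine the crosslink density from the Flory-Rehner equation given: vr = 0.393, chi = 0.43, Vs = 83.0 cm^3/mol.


ln(1 - vr) = ln(1 - 0.393) = -0.4992
Numerator = -((-0.4992) + 0.393 + 0.43 * 0.393^2) = 0.0398
Denominator = 83.0 * (0.393^(1/3) - 0.393/2) = 44.4866
nu = 0.0398 / 44.4866 = 8.9495e-04 mol/cm^3

8.9495e-04 mol/cm^3


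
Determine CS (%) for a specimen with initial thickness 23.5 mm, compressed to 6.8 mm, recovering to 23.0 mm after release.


CS = (t0 - recovered) / (t0 - ts) * 100
= (23.5 - 23.0) / (23.5 - 6.8) * 100
= 0.5 / 16.7 * 100
= 3.0%

3.0%


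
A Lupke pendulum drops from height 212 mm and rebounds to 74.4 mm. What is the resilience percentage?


Resilience = h_rebound / h_drop * 100
= 74.4 / 212 * 100
= 35.1%

35.1%


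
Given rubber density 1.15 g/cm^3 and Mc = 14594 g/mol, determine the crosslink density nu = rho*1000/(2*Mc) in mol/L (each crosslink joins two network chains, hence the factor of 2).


nu = rho * 1000 / (2 * Mc)
nu = 1.15 * 1000 / (2 * 14594)
nu = 1150.0 / 29188
nu = 0.0394 mol/L

0.0394 mol/L


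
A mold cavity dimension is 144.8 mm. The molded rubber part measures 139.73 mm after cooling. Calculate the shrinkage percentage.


Shrinkage = (mold - part) / mold * 100
= (144.8 - 139.73) / 144.8 * 100
= 5.07 / 144.8 * 100
= 3.5%

3.5%


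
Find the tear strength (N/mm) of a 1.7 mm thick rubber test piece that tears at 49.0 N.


Tear strength = force / thickness
= 49.0 / 1.7
= 28.82 N/mm

28.82 N/mm


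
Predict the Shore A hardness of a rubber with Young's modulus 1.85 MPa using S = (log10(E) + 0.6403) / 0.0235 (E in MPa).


log10(E) = 0.0235*S - 0.6403  =>  S = (log10(E) + 0.6403) / 0.0235
log10(1.85) = 0.267172
S = (0.267172 + 0.6403) / 0.0235 = 0.907472 / 0.0235
S = 38.6

Shore A = 38.6


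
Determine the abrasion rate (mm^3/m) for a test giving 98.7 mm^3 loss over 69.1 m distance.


Rate = volume_loss / distance
= 98.7 / 69.1
= 1.428 mm^3/m

1.428 mm^3/m


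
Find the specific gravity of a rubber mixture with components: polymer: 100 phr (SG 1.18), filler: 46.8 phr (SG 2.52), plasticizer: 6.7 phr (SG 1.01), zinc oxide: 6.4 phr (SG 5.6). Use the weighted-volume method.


Sum of weights = 159.9
Volume contributions:
  polymer: 100/1.18 = 84.7458
  filler: 46.8/2.52 = 18.5714
  plasticizer: 6.7/1.01 = 6.6337
  zinc oxide: 6.4/5.6 = 1.1429
Sum of volumes = 111.0937
SG = 159.9 / 111.0937 = 1.439

SG = 1.439


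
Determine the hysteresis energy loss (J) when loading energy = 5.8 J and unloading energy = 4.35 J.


Hysteresis loss = loading - unloading
= 5.8 - 4.35
= 1.45 J

1.45 J


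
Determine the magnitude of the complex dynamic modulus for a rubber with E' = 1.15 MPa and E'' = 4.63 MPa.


|E*| = sqrt(E'^2 + E''^2)
= sqrt(1.15^2 + 4.63^2)
= sqrt(1.3225 + 21.4369)
= 4.771 MPa

4.771 MPa


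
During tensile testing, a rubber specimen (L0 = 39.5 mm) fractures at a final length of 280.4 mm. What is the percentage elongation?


Elongation = (Lf - L0) / L0 * 100
= (280.4 - 39.5) / 39.5 * 100
= 240.9 / 39.5 * 100
= 609.9%

609.9%


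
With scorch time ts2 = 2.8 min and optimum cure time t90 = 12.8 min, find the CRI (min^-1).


CRI = 100 / (t90 - ts2)
= 100 / (12.8 - 2.8)
= 100 / 10.0
= 10.0 min^-1

10.0 min^-1


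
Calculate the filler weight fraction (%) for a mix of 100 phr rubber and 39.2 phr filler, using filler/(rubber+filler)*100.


Filler % = filler / (rubber + filler) * 100
= 39.2 / (100 + 39.2) * 100
= 39.2 / 139.2 * 100
= 28.16%

28.16%


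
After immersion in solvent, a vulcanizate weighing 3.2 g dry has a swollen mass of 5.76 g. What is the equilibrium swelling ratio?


Q = W_swollen / W_dry
Q = 5.76 / 3.2
Q = 1.8

Q = 1.8


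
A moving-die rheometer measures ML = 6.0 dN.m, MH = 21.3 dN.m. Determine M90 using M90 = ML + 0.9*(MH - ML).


M90 = ML + 0.9 * (MH - ML)
M90 = 6.0 + 0.9 * (21.3 - 6.0)
M90 = 6.0 + 0.9 * 15.3
M90 = 19.77 dN.m

19.77 dN.m


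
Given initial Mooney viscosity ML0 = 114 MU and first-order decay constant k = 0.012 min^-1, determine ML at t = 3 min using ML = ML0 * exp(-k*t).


ML = ML0 * exp(-k * t)
ML = 114 * exp(-0.012 * 3)
ML = 114 * 0.9646
ML = 109.97 MU

109.97 MU


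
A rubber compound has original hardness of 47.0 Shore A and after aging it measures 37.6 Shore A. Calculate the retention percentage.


Retention = aged / original * 100
= 37.6 / 47.0 * 100
= 80.0%

80.0%


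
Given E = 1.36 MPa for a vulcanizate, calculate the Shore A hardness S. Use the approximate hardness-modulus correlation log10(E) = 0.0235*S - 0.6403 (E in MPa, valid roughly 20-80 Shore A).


log10(E) = 0.0235*S - 0.6403  =>  S = (log10(E) + 0.6403) / 0.0235
log10(1.36) = 0.133539
S = (0.133539 + 0.6403) / 0.0235 = 0.773839 / 0.0235
S = 32.9

Shore A = 32.9


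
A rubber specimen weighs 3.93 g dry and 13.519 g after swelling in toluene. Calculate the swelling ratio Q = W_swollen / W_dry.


Q = W_swollen / W_dry
Q = 13.519 / 3.93
Q = 3.44

Q = 3.44


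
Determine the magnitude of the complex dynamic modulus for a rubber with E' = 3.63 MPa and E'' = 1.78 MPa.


|E*| = sqrt(E'^2 + E''^2)
= sqrt(3.63^2 + 1.78^2)
= sqrt(13.1769 + 3.1684)
= 4.043 MPa

4.043 MPa


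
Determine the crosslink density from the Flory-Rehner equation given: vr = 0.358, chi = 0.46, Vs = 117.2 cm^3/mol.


ln(1 - vr) = ln(1 - 0.358) = -0.4432
Numerator = -((-0.4432) + 0.358 + 0.46 * 0.358^2) = 0.0262
Denominator = 117.2 * (0.358^(1/3) - 0.358/2) = 62.2401
nu = 0.0262 / 62.2401 = 4.2114e-04 mol/cm^3

4.2114e-04 mol/cm^3


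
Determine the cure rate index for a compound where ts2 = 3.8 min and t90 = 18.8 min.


CRI = 100 / (t90 - ts2)
= 100 / (18.8 - 3.8)
= 100 / 15.0
= 6.67 min^-1

6.67 min^-1


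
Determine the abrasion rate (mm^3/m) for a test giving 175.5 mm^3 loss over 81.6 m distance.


Rate = volume_loss / distance
= 175.5 / 81.6
= 2.151 mm^3/m

2.151 mm^3/m


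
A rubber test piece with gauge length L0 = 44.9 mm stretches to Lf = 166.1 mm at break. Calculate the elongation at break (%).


Elongation = (Lf - L0) / L0 * 100
= (166.1 - 44.9) / 44.9 * 100
= 121.2 / 44.9 * 100
= 269.9%

269.9%


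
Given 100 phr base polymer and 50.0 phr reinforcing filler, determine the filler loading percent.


Filler % = filler / (rubber + filler) * 100
= 50.0 / (100 + 50.0) * 100
= 50.0 / 150.0 * 100
= 33.33%

33.33%


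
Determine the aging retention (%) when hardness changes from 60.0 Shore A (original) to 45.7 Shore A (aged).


Retention = aged / original * 100
= 45.7 / 60.0 * 100
= 76.2%

76.2%


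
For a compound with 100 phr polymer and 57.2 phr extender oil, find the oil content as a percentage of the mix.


Oil % = oil / (100 + oil) * 100
= 57.2 / (100 + 57.2) * 100
= 57.2 / 157.2 * 100
= 36.39%

36.39%


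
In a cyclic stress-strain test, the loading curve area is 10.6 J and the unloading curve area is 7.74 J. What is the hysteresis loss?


Hysteresis loss = loading - unloading
= 10.6 - 7.74
= 2.86 J

2.86 J


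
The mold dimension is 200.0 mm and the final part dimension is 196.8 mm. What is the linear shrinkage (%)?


Shrinkage = (mold - part) / mold * 100
= (200.0 - 196.8) / 200.0 * 100
= 3.2 / 200.0 * 100
= 1.6%

1.6%


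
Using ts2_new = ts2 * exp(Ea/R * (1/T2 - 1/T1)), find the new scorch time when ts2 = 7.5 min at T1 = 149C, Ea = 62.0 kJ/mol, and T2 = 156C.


Convert temperatures: T1 = 149 + 273.15 = 422.15 K, T2 = 156 + 273.15 = 429.15 K
ts2_new = 7.5 * exp(62000 / 8.314 * (1/429.15 - 1/422.15))
1/T2 - 1/T1 = -3.8639e-05
ts2_new = 5.62 min

5.62 min


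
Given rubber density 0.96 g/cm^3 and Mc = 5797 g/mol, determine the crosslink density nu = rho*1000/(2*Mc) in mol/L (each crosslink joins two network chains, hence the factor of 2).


nu = rho * 1000 / (2 * Mc)
nu = 0.96 * 1000 / (2 * 5797)
nu = 960.0 / 11594
nu = 0.0828 mol/L

0.0828 mol/L


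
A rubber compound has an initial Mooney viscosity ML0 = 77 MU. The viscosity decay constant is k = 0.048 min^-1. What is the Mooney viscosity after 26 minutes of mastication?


ML = ML0 * exp(-k * t)
ML = 77 * exp(-0.048 * 26)
ML = 77 * 0.2871
ML = 22.11 MU

22.11 MU


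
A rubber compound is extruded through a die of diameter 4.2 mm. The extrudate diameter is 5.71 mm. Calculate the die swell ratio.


Die swell ratio = D_extrudate / D_die
= 5.71 / 4.2
= 1.36

Die swell = 1.36


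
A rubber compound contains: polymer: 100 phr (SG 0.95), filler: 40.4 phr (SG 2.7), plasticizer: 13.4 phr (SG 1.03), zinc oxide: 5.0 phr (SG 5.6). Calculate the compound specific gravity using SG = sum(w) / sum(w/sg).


Sum of weights = 158.8
Volume contributions:
  polymer: 100/0.95 = 105.2632
  filler: 40.4/2.7 = 14.9630
  plasticizer: 13.4/1.03 = 13.0097
  zinc oxide: 5.0/5.6 = 0.8929
Sum of volumes = 134.1287
SG = 158.8 / 134.1287 = 1.184

SG = 1.184


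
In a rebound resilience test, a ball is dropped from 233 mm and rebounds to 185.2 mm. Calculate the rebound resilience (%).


Resilience = h_rebound / h_drop * 100
= 185.2 / 233 * 100
= 79.5%

79.5%


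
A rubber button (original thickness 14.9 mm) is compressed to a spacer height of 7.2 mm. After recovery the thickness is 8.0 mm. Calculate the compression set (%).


CS = (t0 - recovered) / (t0 - ts) * 100
= (14.9 - 8.0) / (14.9 - 7.2) * 100
= 6.9 / 7.7 * 100
= 89.6%

89.6%


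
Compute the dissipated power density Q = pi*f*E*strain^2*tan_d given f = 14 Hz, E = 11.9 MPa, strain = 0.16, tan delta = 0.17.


Q = pi * f * E * strain^2 * tan_d
= pi * 14 * 11.9 * 0.16^2 * 0.17
= pi * 14 * 11.9 * 0.0256 * 0.17
= 2.2778

Q = 2.2778


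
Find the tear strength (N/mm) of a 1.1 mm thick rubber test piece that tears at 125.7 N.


Tear strength = force / thickness
= 125.7 / 1.1
= 114.27 N/mm

114.27 N/mm


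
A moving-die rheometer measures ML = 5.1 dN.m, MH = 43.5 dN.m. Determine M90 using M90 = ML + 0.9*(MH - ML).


M90 = ML + 0.9 * (MH - ML)
M90 = 5.1 + 0.9 * (43.5 - 5.1)
M90 = 5.1 + 0.9 * 38.4
M90 = 39.66 dN.m

39.66 dN.m


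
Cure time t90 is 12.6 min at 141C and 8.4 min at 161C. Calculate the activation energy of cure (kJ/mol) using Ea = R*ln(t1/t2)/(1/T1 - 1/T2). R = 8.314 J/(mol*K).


T1 = 414.15 K, T2 = 434.15 K
1/T1 - 1/T2 = 1.1123e-04
ln(t1/t2) = ln(12.6/8.4) = 0.4055
Ea = 8.314 * 0.4055 / 1.1123e-04 = 30306.1650 J/mol
Ea = 30.31 kJ/mol

30.31 kJ/mol


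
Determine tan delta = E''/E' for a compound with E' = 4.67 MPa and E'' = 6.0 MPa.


tan delta = E'' / E'
= 6.0 / 4.67
= 1.2848

tan delta = 1.2848


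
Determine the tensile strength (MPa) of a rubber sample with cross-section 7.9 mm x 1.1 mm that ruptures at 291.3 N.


Area = width * thickness = 7.9 * 1.1 = 8.69 mm^2
TS = force / area = 291.3 / 8.69 = 33.52 MPa

33.52 MPa


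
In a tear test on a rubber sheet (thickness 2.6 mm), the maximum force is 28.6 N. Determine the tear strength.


Tear strength = force / thickness
= 28.6 / 2.6
= 11.0 N/mm

11.0 N/mm


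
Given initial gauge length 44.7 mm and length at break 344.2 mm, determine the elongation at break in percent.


Elongation = (Lf - L0) / L0 * 100
= (344.2 - 44.7) / 44.7 * 100
= 299.5 / 44.7 * 100
= 670.0%

670.0%


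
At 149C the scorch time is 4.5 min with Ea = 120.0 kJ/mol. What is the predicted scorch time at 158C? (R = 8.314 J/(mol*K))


Convert temperatures: T1 = 149 + 273.15 = 422.15 K, T2 = 158 + 273.15 = 431.15 K
ts2_new = 4.5 * exp(120000 / 8.314 * (1/431.15 - 1/422.15))
1/T2 - 1/T1 = -4.9448e-05
ts2_new = 2.2 min

2.2 min


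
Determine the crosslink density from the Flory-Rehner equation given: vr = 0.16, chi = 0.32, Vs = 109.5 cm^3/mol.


ln(1 - vr) = ln(1 - 0.16) = -0.1744
Numerator = -((-0.1744) + 0.16 + 0.32 * 0.16^2) = 0.0062
Denominator = 109.5 * (0.16^(1/3) - 0.16/2) = 50.6857
nu = 0.0062 / 50.6857 = 1.2156e-04 mol/cm^3

1.2156e-04 mol/cm^3


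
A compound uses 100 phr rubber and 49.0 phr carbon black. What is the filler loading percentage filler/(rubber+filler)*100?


Filler % = filler / (rubber + filler) * 100
= 49.0 / (100 + 49.0) * 100
= 49.0 / 149.0 * 100
= 32.89%

32.89%


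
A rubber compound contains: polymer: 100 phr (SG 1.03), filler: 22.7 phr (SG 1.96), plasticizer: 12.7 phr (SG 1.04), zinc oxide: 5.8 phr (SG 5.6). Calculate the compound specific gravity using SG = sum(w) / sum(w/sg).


Sum of weights = 141.2
Volume contributions:
  polymer: 100/1.03 = 97.0874
  filler: 22.7/1.96 = 11.5816
  plasticizer: 12.7/1.04 = 12.2115
  zinc oxide: 5.8/5.6 = 1.0357
Sum of volumes = 121.9163
SG = 141.2 / 121.9163 = 1.158

SG = 1.158


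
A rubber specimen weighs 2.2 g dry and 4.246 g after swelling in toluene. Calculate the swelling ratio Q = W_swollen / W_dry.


Q = W_swollen / W_dry
Q = 4.246 / 2.2
Q = 1.93

Q = 1.93


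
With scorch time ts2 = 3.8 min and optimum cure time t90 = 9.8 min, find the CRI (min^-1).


CRI = 100 / (t90 - ts2)
= 100 / (9.8 - 3.8)
= 100 / 6.0
= 16.67 min^-1

16.67 min^-1


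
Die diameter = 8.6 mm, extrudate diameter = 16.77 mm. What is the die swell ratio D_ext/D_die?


Die swell ratio = D_extrudate / D_die
= 16.77 / 8.6
= 1.95

Die swell = 1.95


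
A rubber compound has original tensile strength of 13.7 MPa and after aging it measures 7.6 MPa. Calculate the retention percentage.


Retention = aged / original * 100
= 7.6 / 13.7 * 100
= 55.5%

55.5%


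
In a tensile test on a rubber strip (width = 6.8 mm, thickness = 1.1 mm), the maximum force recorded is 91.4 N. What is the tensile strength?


Area = width * thickness = 6.8 * 1.1 = 7.48 mm^2
TS = force / area = 91.4 / 7.48 = 12.22 MPa

12.22 MPa


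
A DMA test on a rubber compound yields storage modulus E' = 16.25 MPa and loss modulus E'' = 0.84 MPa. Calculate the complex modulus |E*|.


|E*| = sqrt(E'^2 + E''^2)
= sqrt(16.25^2 + 0.84^2)
= sqrt(264.0625 + 0.7056)
= 16.272 MPa

16.272 MPa


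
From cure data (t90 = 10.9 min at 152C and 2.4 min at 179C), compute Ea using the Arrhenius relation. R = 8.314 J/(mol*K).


T1 = 425.15 K, T2 = 452.15 K
1/T1 - 1/T2 = 1.4046e-04
ln(t1/t2) = ln(10.9/2.4) = 1.5133
Ea = 8.314 * 1.5133 / 1.4046e-04 = 89576.5434 J/mol
Ea = 89.58 kJ/mol

89.58 kJ/mol


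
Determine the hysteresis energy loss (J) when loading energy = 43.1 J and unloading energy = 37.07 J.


Hysteresis loss = loading - unloading
= 43.1 - 37.07
= 6.03 J

6.03 J


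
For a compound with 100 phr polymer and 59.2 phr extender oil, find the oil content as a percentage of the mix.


Oil % = oil / (100 + oil) * 100
= 59.2 / (100 + 59.2) * 100
= 59.2 / 159.2 * 100
= 37.19%

37.19%
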